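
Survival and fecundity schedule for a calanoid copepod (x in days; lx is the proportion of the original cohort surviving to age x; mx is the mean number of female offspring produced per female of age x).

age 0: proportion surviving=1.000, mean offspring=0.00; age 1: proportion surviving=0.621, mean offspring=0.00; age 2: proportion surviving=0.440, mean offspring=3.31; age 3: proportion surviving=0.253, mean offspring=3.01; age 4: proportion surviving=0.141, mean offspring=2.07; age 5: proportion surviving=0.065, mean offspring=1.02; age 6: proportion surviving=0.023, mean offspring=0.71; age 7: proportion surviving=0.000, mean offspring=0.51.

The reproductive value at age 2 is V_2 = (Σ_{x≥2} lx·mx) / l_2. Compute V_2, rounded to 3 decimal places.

5.892

lx·mx for x ≥ 2: 1.4564, 0.76153, 0.29187, 0.0663, 0.01633, 0 → sum = 2.59243
V_2 = 2.59243 / l_2 = 2.59243 / 0.44 = 5.891886… → 5.892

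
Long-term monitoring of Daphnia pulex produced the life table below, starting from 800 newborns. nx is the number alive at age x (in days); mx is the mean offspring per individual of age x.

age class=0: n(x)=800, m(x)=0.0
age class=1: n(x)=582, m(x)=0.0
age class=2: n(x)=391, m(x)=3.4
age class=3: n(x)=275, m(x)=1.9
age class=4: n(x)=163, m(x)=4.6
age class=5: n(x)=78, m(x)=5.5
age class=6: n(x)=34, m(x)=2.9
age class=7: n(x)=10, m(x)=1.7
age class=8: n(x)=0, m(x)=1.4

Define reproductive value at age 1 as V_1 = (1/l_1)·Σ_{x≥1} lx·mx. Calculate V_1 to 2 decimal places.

5.41

lx = nx/n0 = nx/800: 1, 0.7275, 0.48875, 0.34375, 0.20375, 0.0975, 0.0425, 0.0125, 0
lx·mx for x ≥ 1: 0, 1.66175, 0.653125, 0.93725, 0.53625, 0.12325, 0.02125, 0 → sum = 3.932875
V_1 = 3.932875 / l_1 = 3.932875 / 0.7275 = 5.406014… → 5.41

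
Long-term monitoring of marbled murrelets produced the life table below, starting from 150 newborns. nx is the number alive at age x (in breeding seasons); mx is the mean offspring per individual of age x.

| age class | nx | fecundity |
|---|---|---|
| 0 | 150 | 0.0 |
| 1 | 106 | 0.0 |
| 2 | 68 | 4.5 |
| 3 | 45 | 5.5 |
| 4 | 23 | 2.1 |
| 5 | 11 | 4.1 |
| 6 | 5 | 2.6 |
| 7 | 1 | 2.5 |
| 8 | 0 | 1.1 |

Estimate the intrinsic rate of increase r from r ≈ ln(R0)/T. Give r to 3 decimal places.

0.526

lx = nx/n0 = nx/150: 1, 0.70667…, 0.45333…, 0.3, 0.15333…, 0.07333…, 0.03333…, 0.00667…, 0
R0 = Σ lx·mx = 0 + 0 + 2.04… + 1.65 + 0.322… + 0.30067… + 0.08667… + 0.01667… + 0 = 4.416…
Σ x·lx·mx = 12.458…; T = 12.458…/4.416… = 2.82111…
r ≈ ln(R0)/T = ln(4.416…)/2.82111… = 0.52647… → 0.526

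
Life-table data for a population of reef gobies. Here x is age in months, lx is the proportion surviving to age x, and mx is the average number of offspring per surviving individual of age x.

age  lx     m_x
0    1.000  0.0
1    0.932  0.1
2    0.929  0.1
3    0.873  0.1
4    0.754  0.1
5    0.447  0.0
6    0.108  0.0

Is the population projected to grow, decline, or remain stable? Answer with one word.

declining

R0 = Σ lx·mx = 0 + 0.0932 + 0.0929 + 0.0873 + 0.0754 + 0 + 0 = 0.3488
R0 < 1, so the population is declining.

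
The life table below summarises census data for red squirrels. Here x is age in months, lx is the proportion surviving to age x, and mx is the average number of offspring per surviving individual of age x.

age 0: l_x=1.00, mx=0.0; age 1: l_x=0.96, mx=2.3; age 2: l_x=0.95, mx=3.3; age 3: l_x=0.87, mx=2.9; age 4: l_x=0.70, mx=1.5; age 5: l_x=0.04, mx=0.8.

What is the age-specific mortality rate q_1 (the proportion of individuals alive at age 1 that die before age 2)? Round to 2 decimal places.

q_1 = (l_1 − l_2) / l_1 = (0.96 − 0.95) / 0.96
     = 0.01 / 0.96 = 0.010417… → 0.01

0.01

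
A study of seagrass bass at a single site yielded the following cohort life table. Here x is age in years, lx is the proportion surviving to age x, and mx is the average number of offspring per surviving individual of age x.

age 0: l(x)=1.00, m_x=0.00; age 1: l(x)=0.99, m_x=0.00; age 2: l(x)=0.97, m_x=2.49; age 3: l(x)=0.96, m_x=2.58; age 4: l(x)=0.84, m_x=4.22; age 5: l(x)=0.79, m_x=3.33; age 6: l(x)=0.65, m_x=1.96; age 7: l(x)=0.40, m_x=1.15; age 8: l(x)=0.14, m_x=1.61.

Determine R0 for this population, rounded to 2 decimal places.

lx·mx by age: 0, 0, 2.4153, 2.4768, 3.5448, 2.6307, 1.274, 0.46, 0.2254
R0 = Σ lx·mx = 13.027 → 13.03

13.03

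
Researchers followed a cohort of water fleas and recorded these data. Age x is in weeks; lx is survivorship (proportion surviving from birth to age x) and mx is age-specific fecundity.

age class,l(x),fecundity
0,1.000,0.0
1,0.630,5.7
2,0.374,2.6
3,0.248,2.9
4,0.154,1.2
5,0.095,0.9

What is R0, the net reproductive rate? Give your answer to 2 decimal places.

5.55

lx·mx by age: 0, 3.591, 0.9724, 0.7192, 0.1848, 0.0855
R0 = Σ lx·mx = 5.5529 → 5.55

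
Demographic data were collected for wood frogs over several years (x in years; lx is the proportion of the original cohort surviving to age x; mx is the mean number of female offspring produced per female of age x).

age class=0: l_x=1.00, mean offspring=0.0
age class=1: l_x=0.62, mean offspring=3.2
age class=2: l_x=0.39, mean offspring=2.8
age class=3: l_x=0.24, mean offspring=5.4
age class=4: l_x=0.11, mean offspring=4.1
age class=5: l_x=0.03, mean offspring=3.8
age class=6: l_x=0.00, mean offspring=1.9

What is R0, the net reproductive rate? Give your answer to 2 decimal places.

lx·mx by age: 0, 1.984, 1.092, 1.296, 0.451, 0.114, 0
R0 = Σ lx·mx = 4.937 → 4.94

4.94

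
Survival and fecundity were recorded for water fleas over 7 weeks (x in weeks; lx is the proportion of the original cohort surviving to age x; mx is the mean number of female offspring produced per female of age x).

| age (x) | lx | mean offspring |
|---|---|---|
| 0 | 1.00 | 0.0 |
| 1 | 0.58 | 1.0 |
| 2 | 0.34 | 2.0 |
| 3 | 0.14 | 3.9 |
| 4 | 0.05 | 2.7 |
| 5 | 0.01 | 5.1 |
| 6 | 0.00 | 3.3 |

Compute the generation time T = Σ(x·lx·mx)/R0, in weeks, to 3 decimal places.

2.195

lx·mx: 0, 0.58, 0.68, 0.546, 0.135, 0.051, 0 → R0 = 1.992
x·lx·mx: 0, 0.58, 1.36, 1.638, 0.54, 0.255, 0 → Σ = 4.373
T = 4.373 / 1.992 = 2.195281… → 2.195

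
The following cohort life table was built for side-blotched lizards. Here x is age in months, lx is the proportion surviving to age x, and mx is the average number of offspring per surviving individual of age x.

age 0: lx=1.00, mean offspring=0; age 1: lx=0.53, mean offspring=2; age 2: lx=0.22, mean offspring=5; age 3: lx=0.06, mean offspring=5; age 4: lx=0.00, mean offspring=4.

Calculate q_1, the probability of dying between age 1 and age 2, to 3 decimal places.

0.585

q_1 = (l_1 − l_2) / l_1 = (0.53 − 0.22) / 0.53
     = 0.31 / 0.53 = 0.584906… → 0.585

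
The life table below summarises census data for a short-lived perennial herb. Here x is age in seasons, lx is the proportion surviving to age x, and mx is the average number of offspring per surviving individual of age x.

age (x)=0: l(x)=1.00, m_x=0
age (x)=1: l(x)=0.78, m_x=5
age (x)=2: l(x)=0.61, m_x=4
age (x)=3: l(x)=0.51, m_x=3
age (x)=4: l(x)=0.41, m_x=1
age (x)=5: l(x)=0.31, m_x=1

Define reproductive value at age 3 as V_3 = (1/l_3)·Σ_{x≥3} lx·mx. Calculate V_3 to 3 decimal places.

4.412

lx·mx for x ≥ 3: 1.53, 0.41, 0.31 → sum = 2.25
V_3 = 2.25 / l_3 = 2.25 / 0.51 = 4.411765… → 4.412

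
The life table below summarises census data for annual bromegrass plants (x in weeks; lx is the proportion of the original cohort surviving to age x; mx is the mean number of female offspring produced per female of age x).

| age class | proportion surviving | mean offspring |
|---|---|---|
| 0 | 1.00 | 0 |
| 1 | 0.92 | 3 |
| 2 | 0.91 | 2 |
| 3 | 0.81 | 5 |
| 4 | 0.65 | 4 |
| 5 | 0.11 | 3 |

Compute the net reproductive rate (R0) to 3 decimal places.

11.560

lx·mx by age: 0, 2.76, 1.82, 4.05, 2.6, 0.33
R0 = Σ lx·mx = 11.56 → 11.560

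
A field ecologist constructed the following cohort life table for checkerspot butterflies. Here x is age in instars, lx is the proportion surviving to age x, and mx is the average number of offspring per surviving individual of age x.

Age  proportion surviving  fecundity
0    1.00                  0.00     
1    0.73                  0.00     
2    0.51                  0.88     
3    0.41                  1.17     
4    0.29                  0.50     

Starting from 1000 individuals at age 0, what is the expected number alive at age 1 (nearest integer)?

730

Expected survivors = N0 · l_1 = 1000 × 0.73 = 730 → 730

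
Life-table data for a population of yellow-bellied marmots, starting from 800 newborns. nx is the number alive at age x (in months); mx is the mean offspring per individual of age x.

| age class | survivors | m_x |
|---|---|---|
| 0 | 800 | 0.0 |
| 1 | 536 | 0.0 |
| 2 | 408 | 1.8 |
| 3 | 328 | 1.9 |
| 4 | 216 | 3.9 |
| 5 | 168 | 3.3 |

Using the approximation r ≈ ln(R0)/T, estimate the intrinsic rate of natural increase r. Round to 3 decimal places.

lx = nx/n0 = nx/800: 1, 0.67, 0.51, 0.41, 0.27, 0.21
R0 = Σ lx·mx = 0 + 0 + 0.918 + 0.779 + 1.053 + 0.693 = 3.443
Σ x·lx·mx = 11.85; T = 11.85/3.443 = 3.44177…
r ≈ ln(R0)/T = ln(3.443)/3.44177… = 0.35922… → 0.359

0.359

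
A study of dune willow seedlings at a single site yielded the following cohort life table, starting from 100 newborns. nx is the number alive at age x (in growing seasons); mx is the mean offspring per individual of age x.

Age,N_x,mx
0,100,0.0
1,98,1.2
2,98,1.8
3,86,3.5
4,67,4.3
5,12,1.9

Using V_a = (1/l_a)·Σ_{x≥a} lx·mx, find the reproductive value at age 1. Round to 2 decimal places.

9.24

lx = nx/n0 = nx/100: 1, 0.98, 0.98, 0.86, 0.67, 0.12
lx·mx for x ≥ 1: 1.176, 1.764, 3.01, 2.881, 0.228 → sum = 9.059
V_1 = 9.059 / l_1 = 9.059 / 0.98 = 9.243878… → 9.24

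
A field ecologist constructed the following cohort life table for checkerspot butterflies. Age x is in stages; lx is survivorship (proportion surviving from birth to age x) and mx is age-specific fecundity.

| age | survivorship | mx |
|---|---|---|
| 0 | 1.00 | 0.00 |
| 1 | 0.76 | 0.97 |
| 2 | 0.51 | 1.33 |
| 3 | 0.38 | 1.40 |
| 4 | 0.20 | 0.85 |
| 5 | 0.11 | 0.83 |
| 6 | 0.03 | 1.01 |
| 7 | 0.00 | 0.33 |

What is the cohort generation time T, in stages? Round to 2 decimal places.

lx·mx: 0, 0.7372, 0.6783, 0.532, 0.17, 0.0913, 0.0303, 0 → R0 = 2.2391
x·lx·mx: 0, 0.7372, 1.3566, 1.596, 0.68, 0.4565, 0.1818, 0 → Σ = 5.0081
T = 5.0081 / 2.2391 = 2.236658… → 2.24

2.24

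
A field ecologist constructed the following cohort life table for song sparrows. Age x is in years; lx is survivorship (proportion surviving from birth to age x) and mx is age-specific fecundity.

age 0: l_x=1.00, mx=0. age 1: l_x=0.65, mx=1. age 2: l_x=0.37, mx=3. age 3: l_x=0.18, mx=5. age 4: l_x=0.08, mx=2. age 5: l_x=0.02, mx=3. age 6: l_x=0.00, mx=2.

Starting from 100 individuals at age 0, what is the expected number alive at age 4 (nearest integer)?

8

Expected survivors = N0 · l_4 = 100 × 0.08 = 8 → 8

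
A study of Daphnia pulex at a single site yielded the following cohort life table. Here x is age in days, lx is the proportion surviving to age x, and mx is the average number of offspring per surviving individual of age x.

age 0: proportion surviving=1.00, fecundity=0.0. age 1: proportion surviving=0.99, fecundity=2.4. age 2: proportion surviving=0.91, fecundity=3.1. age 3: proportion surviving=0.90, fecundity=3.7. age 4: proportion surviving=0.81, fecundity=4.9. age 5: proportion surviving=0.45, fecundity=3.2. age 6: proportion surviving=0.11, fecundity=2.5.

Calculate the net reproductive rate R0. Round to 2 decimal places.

lx·mx by age: 0, 2.376, 2.821, 3.33, 3.969, 1.44, 0.275
R0 = Σ lx·mx = 14.211 → 14.21

14.21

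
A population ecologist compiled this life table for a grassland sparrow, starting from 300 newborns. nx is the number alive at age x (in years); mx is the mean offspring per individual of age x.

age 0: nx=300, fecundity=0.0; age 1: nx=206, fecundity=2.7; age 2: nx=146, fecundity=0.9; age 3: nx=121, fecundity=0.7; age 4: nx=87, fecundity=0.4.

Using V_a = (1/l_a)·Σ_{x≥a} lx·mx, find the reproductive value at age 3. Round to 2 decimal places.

lx = nx/n0 = nx/300: 1, 0.68667…, 0.48667…, 0.40333…, 0.29
lx·mx for x ≥ 3: 0.282333…, 0.116 → sum = 0.398333…
V_3 = 0.398333… / l_3 = 0.398333… / 0.403333… = 0.987603… → 0.99

0.99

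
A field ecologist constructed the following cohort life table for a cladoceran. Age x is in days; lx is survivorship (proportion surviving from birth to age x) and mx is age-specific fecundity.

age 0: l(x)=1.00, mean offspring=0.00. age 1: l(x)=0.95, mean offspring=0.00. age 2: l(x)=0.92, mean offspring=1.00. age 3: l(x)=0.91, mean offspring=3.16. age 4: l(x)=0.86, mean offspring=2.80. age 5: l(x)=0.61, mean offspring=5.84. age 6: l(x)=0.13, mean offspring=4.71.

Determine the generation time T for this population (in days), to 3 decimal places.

4.007

lx·mx: 0, 0, 0.92, 2.8756, 2.408, 3.5624, 0.6123 → R0 = 10.3783
x·lx·mx: 0, 0, 1.84, 8.6268, 9.632, 17.812, 3.6738 → Σ = 41.5846
T = 41.5846 / 10.3783 = 4.00688… → 4.007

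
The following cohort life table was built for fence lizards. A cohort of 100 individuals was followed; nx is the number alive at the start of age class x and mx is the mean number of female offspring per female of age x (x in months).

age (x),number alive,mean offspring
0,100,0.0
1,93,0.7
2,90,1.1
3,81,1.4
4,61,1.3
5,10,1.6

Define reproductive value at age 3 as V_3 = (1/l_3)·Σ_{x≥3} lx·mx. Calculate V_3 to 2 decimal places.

2.58

lx = nx/n0 = nx/100: 1, 0.93, 0.9, 0.81, 0.61, 0.1
lx·mx for x ≥ 3: 1.134, 0.793, 0.16 → sum = 2.087
V_3 = 2.087 / l_3 = 2.087 / 0.81 = 2.576543… → 2.58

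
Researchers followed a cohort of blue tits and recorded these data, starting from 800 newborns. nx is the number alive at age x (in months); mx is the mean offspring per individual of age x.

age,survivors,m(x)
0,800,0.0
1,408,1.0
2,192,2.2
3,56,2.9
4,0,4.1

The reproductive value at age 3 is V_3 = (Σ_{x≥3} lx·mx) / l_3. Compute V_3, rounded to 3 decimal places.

lx = nx/n0 = nx/800: 1, 0.51, 0.24, 0.07, 0
lx·mx for x ≥ 3: 0.203, 0 → sum = 0.203
V_3 = 0.203 / l_3 = 0.203 / 0.07 = 2.9 → 2.900

2.900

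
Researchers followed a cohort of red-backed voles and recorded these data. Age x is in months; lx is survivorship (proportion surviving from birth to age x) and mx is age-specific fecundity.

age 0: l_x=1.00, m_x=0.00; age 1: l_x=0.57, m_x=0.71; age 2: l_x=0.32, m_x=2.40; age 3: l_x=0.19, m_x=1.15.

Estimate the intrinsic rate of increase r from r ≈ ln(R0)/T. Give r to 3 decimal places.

R0 = Σ lx·mx = 0 + 0.4047 + 0.768 + 0.2185 = 1.3912
Σ x·lx·mx = 2.5962; T = 2.5962/1.3912 = 1.86616…
r ≈ ln(R0)/T = ln(1.3912)/1.86616… = 0.17692… → 0.177

0.177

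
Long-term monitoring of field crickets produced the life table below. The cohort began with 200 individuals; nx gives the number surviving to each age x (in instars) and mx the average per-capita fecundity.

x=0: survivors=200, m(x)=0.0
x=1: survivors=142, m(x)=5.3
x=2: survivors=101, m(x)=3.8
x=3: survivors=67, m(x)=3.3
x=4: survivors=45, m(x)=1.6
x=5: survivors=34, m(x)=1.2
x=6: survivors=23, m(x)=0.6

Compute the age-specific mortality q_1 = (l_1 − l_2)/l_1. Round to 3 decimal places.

0.289

lx = nx/n0 = nx/200: 1, 0.71, 0.505, 0.335, 0.225, 0.17, 0.115
q_1 = (l_1 − l_2) / l_1 = (0.71 − 0.505) / 0.71
     = 0.205 / 0.71 = 0.288732… → 0.289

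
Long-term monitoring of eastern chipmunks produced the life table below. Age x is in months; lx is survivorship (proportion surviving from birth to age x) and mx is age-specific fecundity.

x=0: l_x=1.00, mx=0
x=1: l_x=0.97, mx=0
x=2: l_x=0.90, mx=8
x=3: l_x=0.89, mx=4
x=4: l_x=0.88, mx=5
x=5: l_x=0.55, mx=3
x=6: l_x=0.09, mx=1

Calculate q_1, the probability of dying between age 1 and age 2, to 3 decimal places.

q_1 = (l_1 − l_2) / l_1 = (0.97 − 0.9) / 0.97
     = 0.07 / 0.97 = 0.072165… → 0.072

0.072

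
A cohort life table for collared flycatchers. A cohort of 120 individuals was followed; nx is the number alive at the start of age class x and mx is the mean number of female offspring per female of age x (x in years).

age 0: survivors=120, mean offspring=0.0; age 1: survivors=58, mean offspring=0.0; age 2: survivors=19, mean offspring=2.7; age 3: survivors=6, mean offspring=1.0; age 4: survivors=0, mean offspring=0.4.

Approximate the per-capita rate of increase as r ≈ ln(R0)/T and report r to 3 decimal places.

-0.351

lx = nx/n0 = nx/120: 1, 0.48333…, 0.15833…, 0.05, 0
R0 = Σ lx·mx = 0 + 0 + 0.4275… + 0.05 + 0 = 0.4775…
Σ x·lx·mx = 1.005…; T = 1.005…/0.4775… = 2.10471…
r ≈ ln(R0)/T = ln(0.4775…)/2.10471… = -0.35121… → -0.351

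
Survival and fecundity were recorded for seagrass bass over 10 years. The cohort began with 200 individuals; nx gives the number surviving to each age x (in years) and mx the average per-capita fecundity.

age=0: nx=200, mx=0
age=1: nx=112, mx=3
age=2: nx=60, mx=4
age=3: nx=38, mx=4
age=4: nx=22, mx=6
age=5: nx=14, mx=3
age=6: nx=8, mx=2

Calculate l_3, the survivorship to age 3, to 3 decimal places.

l_3 = n_3/n_0 = 38/200 = 0.19 → 0.190

0.190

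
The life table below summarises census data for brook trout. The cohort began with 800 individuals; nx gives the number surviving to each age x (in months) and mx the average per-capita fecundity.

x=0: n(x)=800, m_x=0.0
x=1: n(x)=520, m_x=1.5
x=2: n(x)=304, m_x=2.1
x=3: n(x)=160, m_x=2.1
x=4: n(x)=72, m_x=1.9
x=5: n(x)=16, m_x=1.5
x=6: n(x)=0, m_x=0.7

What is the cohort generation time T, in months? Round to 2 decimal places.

1.95

lx = nx/n0 = nx/800: 1, 0.65, 0.38, 0.2, 0.09, 0.02, 0
lx·mx: 0, 0.975, 0.798, 0.42, 0.171, 0.03, 0 → R0 = 2.394
x·lx·mx: 0, 0.975, 1.596, 1.26, 0.684, 0.15, 0 → Σ = 4.665
T = 4.665 / 2.394 = 1.948622… → 1.95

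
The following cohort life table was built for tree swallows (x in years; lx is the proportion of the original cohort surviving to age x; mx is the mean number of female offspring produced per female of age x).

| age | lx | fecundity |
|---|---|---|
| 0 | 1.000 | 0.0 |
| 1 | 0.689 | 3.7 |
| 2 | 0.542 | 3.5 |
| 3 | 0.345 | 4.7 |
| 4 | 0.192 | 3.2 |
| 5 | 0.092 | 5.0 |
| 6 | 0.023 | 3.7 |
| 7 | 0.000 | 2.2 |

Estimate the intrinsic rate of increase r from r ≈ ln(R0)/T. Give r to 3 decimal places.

R0 = Σ lx·mx = 0 + 2.5493 + 1.897 + 1.6215 + 0.6144 + 0.46 + 0.0851 + 0 = 7.2273
Σ x·lx·mx = 16.476; T = 16.476/7.2273 = 2.27969…
r ≈ ln(R0)/T = ln(7.2273)/2.27969… = 0.8676… → 0.868

0.868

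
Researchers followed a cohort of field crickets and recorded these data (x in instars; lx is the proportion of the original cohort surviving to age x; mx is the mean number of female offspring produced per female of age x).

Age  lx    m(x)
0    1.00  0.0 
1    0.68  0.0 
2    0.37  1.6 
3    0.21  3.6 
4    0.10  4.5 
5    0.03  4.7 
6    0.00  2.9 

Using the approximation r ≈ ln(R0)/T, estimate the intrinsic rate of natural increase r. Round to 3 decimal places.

R0 = Σ lx·mx = 0 + 0 + 0.592 + 0.756 + 0.45 + 0.141 + 0 = 1.939
Σ x·lx·mx = 5.957; T = 5.957/1.939 = 3.0722…
r ≈ ln(R0)/T = ln(1.939)/3.0722… = 0.21554… → 0.216

0.216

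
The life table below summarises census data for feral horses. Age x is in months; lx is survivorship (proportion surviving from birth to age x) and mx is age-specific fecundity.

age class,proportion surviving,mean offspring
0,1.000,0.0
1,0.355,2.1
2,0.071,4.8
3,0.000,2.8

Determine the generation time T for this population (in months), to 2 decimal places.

1.31

lx·mx: 0, 0.7455, 0.3408, 0 → R0 = 1.0863
x·lx·mx: 0, 0.7455, 0.6816, 0 → Σ = 1.4271
T = 1.4271 / 1.0863 = 1.313725… → 1.31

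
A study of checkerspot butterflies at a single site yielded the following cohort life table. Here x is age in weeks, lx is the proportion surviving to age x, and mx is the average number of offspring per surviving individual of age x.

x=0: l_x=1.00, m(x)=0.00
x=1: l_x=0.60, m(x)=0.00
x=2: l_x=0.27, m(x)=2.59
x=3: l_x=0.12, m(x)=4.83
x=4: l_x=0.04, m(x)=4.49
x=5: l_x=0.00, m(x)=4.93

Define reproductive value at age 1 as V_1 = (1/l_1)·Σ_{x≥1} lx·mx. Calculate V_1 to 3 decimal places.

lx·mx for x ≥ 1: 0, 0.6993, 0.5796, 0.1796, 0 → sum = 1.4585
V_1 = 1.4585 / l_1 = 1.4585 / 0.6 = 2.430833… → 2.431

2.431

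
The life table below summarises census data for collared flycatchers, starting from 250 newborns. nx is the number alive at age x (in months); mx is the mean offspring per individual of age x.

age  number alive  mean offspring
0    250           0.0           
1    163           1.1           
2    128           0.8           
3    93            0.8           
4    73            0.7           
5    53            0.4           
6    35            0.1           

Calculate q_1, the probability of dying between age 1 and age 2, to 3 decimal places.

lx = nx/n0 = nx/250: 1, 0.652, 0.512, 0.372, 0.292, 0.212, 0.14
q_1 = (l_1 − l_2) / l_1 = (0.652 − 0.512) / 0.652
     = 0.14 / 0.652 = 0.214724… → 0.215

0.215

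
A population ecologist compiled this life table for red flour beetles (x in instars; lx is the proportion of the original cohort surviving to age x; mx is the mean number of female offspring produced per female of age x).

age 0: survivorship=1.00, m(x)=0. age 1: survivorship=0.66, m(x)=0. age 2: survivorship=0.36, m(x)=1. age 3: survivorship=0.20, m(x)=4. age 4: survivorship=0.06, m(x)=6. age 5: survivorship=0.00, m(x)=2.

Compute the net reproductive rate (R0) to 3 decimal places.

lx·mx by age: 0, 0, 0.36, 0.8, 0.36, 0
R0 = Σ lx·mx = 1.52 → 1.520

1.520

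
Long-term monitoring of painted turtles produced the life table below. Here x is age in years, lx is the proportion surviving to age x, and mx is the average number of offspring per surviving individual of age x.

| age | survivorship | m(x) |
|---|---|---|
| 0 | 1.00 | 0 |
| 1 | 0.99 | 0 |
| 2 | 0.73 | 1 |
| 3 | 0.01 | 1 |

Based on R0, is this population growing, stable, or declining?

declining

R0 = Σ lx·mx = 0 + 0 + 0.73 + 0.01 = 0.74
R0 < 1, so the population is declining.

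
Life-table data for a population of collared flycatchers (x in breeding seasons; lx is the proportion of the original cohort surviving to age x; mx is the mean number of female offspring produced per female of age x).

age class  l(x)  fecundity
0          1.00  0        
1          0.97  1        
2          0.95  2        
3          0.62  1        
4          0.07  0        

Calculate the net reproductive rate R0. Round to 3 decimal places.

lx·mx by age: 0, 0.97, 1.9, 0.62, 0
R0 = Σ lx·mx = 3.49 → 3.490

3.490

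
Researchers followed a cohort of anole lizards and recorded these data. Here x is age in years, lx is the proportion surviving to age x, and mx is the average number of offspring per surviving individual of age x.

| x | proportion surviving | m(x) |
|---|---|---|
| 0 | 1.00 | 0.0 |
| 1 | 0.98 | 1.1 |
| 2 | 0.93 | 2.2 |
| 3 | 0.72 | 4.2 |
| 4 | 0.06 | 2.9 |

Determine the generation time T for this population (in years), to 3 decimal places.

2.363

lx·mx: 0, 1.078, 2.046, 3.024, 0.174 → R0 = 6.322
x·lx·mx: 0, 1.078, 4.092, 9.072, 0.696 → Σ = 14.938
T = 14.938 / 6.322 = 2.36286… → 2.363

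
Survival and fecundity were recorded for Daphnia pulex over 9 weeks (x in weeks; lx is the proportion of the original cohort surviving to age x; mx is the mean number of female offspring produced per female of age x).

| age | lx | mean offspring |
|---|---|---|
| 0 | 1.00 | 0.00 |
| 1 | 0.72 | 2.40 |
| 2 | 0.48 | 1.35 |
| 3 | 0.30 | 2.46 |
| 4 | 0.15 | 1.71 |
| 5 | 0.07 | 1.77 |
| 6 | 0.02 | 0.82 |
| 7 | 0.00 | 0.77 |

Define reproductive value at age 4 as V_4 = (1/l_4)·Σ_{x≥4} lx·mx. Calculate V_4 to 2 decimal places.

2.65

lx·mx for x ≥ 4: 0.2565, 0.1239, 0.0164, 0 → sum = 0.3968
V_4 = 0.3968 / l_4 = 0.3968 / 0.15 = 2.645333… → 2.65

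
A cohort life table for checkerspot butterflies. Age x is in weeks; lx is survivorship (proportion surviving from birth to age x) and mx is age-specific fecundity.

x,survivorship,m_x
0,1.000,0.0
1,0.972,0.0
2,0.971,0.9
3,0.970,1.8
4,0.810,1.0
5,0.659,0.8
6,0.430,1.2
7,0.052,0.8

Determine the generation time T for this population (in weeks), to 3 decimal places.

3.599

lx·mx: 0, 0, 0.8739, 1.746, 0.81, 0.5272, 0.516, 0.0416 → R0 = 4.5147
x·lx·mx: 0, 0, 1.7478, 5.238, 3.24, 2.636, 3.096, 0.2912 → Σ = 16.249
T = 16.249 / 4.5147 = 3.599132… → 3.599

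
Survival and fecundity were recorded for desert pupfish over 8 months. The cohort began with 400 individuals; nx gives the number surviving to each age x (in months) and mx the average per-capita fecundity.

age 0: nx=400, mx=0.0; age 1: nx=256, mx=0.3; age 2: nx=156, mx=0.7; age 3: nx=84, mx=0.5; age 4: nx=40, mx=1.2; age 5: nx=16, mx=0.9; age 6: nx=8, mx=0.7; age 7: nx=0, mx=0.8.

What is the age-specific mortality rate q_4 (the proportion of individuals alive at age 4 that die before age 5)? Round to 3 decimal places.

0.600

lx = nx/n0 = nx/400: 1, 0.64, 0.39, 0.21, 0.1, 0.04, 0.02, 0
q_4 = (l_4 − l_5) / l_4 = (0.1 − 0.04) / 0.1
     = 0.06 / 0.1 = 0.6 → 0.600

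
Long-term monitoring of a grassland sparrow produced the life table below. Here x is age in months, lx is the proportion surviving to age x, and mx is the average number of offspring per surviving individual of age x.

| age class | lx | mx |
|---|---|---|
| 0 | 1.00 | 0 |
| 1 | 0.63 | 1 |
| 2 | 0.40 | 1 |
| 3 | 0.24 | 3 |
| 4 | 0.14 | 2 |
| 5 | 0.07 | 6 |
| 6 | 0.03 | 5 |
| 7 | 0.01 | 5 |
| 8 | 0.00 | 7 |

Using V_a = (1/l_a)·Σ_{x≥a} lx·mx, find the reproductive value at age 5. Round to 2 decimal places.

8.86

lx·mx for x ≥ 5: 0.42, 0.15, 0.05, 0 → sum = 0.62
V_5 = 0.62 / l_5 = 0.62 / 0.07 = 8.857143… → 8.86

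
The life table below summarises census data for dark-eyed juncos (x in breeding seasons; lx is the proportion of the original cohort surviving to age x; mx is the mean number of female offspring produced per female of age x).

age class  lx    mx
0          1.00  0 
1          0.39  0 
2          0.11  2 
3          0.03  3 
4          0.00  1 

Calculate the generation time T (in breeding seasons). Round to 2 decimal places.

lx·mx: 0, 0, 0.22, 0.09, 0 → R0 = 0.31
x·lx·mx: 0, 0, 0.44, 0.27, 0 → Σ = 0.71
T = 0.71 / 0.31 = 2.290323… → 2.29

2.29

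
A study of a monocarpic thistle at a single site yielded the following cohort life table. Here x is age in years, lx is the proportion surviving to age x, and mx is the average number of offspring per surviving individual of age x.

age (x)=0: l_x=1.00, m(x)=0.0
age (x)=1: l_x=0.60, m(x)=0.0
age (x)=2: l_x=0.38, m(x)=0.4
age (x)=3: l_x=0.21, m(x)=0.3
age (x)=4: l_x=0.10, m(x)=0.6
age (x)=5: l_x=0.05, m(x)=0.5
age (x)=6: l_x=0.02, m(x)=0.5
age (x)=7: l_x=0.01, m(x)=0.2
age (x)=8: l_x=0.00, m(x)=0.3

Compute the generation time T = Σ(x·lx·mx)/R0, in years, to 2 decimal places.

lx·mx: 0, 0, 0.152, 0.063, 0.06, 0.025, 0.01, 0.002, 0 → R0 = 0.312
x·lx·mx: 0, 0, 0.304, 0.189, 0.24, 0.125, 0.06, 0.014, 0 → Σ = 0.932
T = 0.932 / 0.312 = 2.987179… → 2.99

2.99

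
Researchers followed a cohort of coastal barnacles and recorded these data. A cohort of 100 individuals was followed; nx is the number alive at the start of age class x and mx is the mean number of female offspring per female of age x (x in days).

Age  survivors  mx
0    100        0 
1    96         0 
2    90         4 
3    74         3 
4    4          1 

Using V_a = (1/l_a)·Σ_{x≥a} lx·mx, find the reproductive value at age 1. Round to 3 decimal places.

6.104

lx = nx/n0 = nx/100: 1, 0.96, 0.9, 0.74, 0.04
lx·mx for x ≥ 1: 0, 3.6, 2.22, 0.04 → sum = 5.86
V_1 = 5.86 / l_1 = 5.86 / 0.96 = 6.104167… → 6.104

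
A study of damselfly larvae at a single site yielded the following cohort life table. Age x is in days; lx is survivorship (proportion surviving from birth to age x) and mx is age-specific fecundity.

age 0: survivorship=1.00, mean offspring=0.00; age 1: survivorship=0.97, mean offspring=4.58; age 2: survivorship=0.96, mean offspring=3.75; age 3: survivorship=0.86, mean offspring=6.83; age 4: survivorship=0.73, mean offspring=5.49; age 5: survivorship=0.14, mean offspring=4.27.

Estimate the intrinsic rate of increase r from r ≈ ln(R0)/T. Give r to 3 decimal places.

1.120

R0 = Σ lx·mx = 0 + 4.4426 + 3.6 + 5.8738 + 4.0077 + 0.5978 = 18.5219
Σ x·lx·mx = 48.2838; T = 48.2838/18.5219 = 2.60685…
r ≈ ln(R0)/T = ln(18.5219)/2.60685… = 1.11972… → 1.120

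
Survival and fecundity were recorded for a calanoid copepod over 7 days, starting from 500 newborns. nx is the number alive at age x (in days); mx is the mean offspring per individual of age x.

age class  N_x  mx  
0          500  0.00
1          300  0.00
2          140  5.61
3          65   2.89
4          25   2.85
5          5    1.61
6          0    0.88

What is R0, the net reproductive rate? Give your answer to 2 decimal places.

2.11

lx = nx/n0 = nx/500: 1, 0.6, 0.28, 0.13, 0.05, 0.01, 0
lx·mx by age: 0, 0, 1.5708, 0.3757, 0.1425, 0.0161, 0
R0 = Σ lx·mx = 2.1051 → 2.11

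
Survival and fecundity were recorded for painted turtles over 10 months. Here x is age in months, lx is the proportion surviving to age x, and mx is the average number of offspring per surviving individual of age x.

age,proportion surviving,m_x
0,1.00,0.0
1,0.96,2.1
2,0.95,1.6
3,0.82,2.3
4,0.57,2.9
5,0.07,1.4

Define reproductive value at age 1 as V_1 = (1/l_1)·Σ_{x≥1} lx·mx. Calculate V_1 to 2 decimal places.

7.47

lx·mx for x ≥ 1: 2.016, 1.52, 1.886, 1.653, 0.098 → sum = 7.173
V_1 = 7.173 / l_1 = 7.173 / 0.96 = 7.471875 → 7.47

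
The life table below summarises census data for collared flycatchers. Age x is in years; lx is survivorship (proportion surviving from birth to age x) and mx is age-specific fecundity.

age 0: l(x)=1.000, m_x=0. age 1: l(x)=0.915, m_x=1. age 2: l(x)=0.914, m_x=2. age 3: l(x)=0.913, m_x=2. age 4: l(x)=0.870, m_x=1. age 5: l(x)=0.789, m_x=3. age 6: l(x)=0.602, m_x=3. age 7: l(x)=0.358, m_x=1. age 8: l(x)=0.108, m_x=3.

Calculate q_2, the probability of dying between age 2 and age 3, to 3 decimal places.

q_2 = (l_2 − l_3) / l_2 = (0.914 − 0.913) / 0.914
     = 0.001 / 0.914 = 0.001094… → 0.001

0.001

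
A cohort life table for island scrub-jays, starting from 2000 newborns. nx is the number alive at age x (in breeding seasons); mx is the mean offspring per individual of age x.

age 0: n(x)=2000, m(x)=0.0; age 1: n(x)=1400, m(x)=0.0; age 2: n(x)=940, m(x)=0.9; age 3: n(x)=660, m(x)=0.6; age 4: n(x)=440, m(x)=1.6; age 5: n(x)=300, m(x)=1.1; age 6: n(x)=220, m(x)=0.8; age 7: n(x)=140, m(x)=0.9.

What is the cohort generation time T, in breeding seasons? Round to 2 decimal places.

3.60

lx = nx/n0 = nx/2000: 1, 0.7, 0.47, 0.33, 0.22, 0.15, 0.11, 0.07
lx·mx: 0, 0, 0.423, 0.198, 0.352, 0.165, 0.088, 0.063 → R0 = 1.289
x·lx·mx: 0, 0, 0.846, 0.594, 1.408, 0.825, 0.528, 0.441 → Σ = 4.642
T = 4.642 / 1.289 = 3.601241… → 3.60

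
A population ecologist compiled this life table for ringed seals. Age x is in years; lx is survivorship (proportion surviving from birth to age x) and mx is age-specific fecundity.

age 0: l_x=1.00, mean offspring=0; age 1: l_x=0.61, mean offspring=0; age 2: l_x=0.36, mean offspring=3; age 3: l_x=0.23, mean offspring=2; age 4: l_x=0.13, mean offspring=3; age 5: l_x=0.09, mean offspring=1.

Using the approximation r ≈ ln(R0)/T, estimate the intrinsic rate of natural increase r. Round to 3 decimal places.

0.256

R0 = Σ lx·mx = 0 + 0 + 1.08 + 0.46 + 0.39 + 0.09 = 2.02
Σ x·lx·mx = 5.55; T = 5.55/2.02 = 2.74752…
r ≈ ln(R0)/T = ln(2.02)/2.74752… = 0.2559… → 0.256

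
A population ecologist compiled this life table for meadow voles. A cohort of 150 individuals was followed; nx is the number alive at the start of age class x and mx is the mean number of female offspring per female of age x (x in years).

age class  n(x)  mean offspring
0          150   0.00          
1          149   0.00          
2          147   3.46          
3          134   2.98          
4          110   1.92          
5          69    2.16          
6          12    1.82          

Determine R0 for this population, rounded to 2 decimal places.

8.60

lx = nx/n0 = nx/150: 1, 0.99333…, 0.98, 0.89333…, 0.73333…, 0.46, 0.08
lx·mx by age: 0, 0, 3.3908, 2.662133…, 1.408…, 0.9936, 0.1456
R0 = Σ lx·mx = 8.600133… → 8.60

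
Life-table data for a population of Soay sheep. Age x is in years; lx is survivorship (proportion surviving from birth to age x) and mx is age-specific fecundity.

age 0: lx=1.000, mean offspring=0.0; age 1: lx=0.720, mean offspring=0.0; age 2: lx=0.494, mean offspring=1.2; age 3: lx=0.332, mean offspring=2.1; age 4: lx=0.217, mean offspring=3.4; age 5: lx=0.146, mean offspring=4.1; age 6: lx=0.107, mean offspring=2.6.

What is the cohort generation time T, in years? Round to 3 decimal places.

3.749

lx·mx: 0, 0, 0.5928, 0.6972, 0.7378, 0.5986, 0.2782 → R0 = 2.9046
x·lx·mx: 0, 0, 1.1856, 2.0916, 2.9512, 2.993, 1.6692 → Σ = 10.8906
T = 10.8906 / 2.9046 = 3.749432… → 3.749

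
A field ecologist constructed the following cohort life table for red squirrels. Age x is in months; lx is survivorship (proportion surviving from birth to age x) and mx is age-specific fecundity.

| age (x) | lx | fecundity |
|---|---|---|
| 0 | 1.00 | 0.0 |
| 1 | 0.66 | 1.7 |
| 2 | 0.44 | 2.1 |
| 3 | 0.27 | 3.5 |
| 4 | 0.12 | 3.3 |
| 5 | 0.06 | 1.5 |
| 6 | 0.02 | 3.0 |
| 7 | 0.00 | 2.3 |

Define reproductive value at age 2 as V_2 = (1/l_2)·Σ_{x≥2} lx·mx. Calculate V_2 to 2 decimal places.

5.49

lx·mx for x ≥ 2: 0.924, 0.945, 0.396, 0.09, 0.06, 0 → sum = 2.415
V_2 = 2.415 / l_2 = 2.415 / 0.44 = 5.488636… → 5.49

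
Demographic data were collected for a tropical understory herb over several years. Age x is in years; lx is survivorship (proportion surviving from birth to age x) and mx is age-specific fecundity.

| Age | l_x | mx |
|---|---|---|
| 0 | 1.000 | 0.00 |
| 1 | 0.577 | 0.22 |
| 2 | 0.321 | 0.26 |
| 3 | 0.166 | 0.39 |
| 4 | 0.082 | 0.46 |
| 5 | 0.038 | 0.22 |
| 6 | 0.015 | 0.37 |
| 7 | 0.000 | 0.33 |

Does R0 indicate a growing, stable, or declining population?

declining

R0 = Σ lx·mx = 0 + 0.12694 + 0.08346 + 0.06474 + 0.03772 + 0.00836 + 0.00555 + 0 = 0.32677
R0 < 1, so the population is declining.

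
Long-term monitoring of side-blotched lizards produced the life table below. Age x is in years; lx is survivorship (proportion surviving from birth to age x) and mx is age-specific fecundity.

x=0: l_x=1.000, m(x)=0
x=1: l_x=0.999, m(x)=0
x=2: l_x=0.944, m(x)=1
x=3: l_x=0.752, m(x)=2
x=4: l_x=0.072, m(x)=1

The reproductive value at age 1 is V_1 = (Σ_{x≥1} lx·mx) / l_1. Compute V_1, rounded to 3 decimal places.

lx·mx for x ≥ 1: 0, 0.944, 1.504, 0.072 → sum = 2.52
V_1 = 2.52 / l_1 = 2.52 / 0.999 = 2.522523… → 2.523

2.523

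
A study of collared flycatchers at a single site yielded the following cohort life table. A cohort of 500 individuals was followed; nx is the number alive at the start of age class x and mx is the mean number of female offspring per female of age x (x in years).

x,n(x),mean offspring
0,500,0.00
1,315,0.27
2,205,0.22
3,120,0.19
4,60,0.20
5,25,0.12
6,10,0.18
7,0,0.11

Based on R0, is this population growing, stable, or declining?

declining

lx = nx/n0 = nx/500: 1, 0.63, 0.41, 0.24, 0.12, 0.05, 0.02, 0
R0 = Σ lx·mx = 0 + 0.1701 + 0.0902 + 0.0456 + 0.024 + 0.006 + 0.0036 + 0 = 0.3395
R0 < 1, so the population is declining.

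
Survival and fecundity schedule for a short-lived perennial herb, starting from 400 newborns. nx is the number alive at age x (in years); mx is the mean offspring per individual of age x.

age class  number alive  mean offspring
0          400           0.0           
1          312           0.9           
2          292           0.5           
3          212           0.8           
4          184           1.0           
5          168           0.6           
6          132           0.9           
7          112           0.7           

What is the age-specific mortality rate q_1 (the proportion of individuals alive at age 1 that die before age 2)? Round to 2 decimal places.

lx = nx/n0 = nx/400: 1, 0.78, 0.73, 0.53, 0.46, 0.42, 0.33, 0.28
q_1 = (l_1 − l_2) / l_1 = (0.78 − 0.73) / 0.78
     = 0.05 / 0.78 = 0.064103… → 0.06

0.06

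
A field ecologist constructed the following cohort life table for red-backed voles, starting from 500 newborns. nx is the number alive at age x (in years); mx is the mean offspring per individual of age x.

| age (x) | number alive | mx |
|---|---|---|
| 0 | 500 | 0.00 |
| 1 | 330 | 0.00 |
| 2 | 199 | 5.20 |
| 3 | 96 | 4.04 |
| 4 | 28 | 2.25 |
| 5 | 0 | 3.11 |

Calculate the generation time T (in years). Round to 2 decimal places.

lx = nx/n0 = nx/500: 1, 0.66, 0.398, 0.192, 0.056, 0
lx·mx: 0, 0, 2.0696, 0.77568, 0.126, 0 → R0 = 2.97128
x·lx·mx: 0, 0, 4.1392, 2.32704, 0.504, 0 → Σ = 6.97024
T = 6.97024 / 2.97128 = 2.345871… → 2.35

2.35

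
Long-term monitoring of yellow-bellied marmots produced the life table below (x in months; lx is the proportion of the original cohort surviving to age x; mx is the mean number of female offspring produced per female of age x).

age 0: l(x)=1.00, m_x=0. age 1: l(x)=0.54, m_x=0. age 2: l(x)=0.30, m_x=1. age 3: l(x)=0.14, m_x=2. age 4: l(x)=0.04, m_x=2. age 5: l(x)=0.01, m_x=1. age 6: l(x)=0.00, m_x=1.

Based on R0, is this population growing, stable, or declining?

R0 = Σ lx·mx = 0 + 0 + 0.3 + 0.28 + 0.08 + 0.01 + 0 = 0.67
R0 < 1, so the population is declining.

declining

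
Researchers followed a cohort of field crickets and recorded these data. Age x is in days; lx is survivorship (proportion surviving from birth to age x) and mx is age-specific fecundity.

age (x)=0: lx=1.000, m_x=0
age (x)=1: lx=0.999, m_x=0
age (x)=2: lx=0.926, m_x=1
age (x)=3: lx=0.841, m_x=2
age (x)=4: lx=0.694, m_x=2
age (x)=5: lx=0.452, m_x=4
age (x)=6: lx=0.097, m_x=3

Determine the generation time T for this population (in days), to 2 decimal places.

3.81

lx·mx: 0, 0, 0.926, 1.682, 1.388, 1.808, 0.291 → R0 = 6.095
x·lx·mx: 0, 0, 1.852, 5.046, 5.552, 9.04, 1.746 → Σ = 23.236
T = 23.236 / 6.095 = 3.812305… → 3.81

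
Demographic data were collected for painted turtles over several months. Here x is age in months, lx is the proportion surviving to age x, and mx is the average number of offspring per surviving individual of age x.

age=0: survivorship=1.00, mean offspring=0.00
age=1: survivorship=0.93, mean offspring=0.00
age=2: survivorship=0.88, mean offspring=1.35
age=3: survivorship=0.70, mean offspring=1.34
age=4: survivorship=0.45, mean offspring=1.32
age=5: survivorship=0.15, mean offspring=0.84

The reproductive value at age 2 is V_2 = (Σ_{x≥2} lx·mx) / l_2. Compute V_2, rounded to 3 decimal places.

3.234

lx·mx for x ≥ 2: 1.188, 0.938, 0.594, 0.126 → sum = 2.846
V_2 = 2.846 / l_2 = 2.846 / 0.88 = 3.234091… → 3.234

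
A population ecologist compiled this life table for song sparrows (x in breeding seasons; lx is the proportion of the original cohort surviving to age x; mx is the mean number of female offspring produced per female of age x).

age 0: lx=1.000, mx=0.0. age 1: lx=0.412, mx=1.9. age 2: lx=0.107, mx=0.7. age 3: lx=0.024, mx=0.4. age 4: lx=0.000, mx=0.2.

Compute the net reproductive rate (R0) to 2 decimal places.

0.87

lx·mx by age: 0, 0.7828, 0.0749, 0.0096, 0
R0 = Σ lx·mx = 0.8673 → 0.87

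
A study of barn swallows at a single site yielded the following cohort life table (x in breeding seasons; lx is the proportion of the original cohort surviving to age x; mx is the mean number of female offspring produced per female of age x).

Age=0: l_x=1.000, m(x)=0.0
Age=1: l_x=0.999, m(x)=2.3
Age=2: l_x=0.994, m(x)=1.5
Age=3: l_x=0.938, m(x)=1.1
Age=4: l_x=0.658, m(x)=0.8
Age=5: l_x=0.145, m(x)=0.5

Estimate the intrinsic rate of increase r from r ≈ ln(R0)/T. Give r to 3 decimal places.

0.845

R0 = Σ lx·mx = 0 + 2.2977 + 1.491 + 1.0318 + 0.5264 + 0.0725 = 5.4194
Σ x·lx·mx = 10.8432; T = 10.8432/5.4194 = 2.00081…
r ≈ ln(R0)/T = ln(5.4194)/2.00081… = 0.84465… → 0.845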